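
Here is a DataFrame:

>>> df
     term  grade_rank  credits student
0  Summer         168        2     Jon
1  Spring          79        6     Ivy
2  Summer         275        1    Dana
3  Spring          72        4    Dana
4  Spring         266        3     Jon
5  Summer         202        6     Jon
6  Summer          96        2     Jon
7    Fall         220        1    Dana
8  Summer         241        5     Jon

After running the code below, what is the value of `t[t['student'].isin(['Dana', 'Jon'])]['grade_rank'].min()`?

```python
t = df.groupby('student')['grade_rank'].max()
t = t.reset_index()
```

group by student, max of grade_rank:
student
Dana    275
Ivy      79
Jon     266
Name: grade_rank, dtype: int64
reset_index():
  student  grade_rank
0    Dana         275
1     Ivy          79
2     Jon         266
filter rows where student in ['Dana', 'Jon']:
  student  grade_rank
0    Dana         275
2     Jon         266

266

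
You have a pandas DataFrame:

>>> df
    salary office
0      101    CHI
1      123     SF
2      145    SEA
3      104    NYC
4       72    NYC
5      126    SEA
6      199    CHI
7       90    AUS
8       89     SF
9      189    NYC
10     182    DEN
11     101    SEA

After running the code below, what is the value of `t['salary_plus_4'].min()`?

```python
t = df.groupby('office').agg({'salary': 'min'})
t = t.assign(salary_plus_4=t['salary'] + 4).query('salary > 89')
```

group by office, min of salary:
        salary
office        
AUS         90
CHI        101
DEN        182
NYC         72
SEA        101
SF          89
add column salary_plus_4 = t['salary'] + 4:
        salary  salary_plus_4
office                       
AUS         90             94
CHI        101            105
DEN        182            186
NYC         72             76
SEA        101            105
SF          89             93
filter rows where salary > 89:
        salary  salary_plus_4
office                       
AUS         90             94
CHI        101            105
DEN        182            186
SEA        101            105
Reading off the min of column 'salary_plus_4', we get 94.

94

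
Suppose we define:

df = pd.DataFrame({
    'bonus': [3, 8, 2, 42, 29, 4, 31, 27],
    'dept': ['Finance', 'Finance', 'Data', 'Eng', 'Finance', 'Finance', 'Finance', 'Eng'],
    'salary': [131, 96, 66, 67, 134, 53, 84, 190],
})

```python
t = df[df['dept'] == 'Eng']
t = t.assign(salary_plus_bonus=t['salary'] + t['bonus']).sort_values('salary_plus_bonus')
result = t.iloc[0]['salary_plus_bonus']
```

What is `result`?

109

filter rows where dept == 'Eng':
   bonus dept  salary
3     42  Eng      67
7     27  Eng     190
add column salary_plus_bonus = t['salary'] + t['bonus']:
   bonus dept  salary  salary_plus_bonus
3     42  Eng      67                109
7     27  Eng     190                217
sort by salary_plus_bonus:
   bonus dept  salary  salary_plus_bonus
3     42  Eng      67                109
7     27  Eng     190                217
Taking the value at position 0, column 'salary_plus_bonus' gives 109.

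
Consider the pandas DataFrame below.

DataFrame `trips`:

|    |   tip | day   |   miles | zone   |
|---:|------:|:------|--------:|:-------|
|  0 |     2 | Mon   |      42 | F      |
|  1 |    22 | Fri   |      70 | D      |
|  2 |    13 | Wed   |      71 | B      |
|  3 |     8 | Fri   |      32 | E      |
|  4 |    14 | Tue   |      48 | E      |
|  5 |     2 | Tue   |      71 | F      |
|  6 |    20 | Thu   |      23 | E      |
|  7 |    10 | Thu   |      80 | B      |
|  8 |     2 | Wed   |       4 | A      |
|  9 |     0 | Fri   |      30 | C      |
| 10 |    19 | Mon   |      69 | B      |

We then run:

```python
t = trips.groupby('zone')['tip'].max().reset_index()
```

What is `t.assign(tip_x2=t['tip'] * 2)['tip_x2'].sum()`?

130

group by zone, max of tip:
zone
A     2
B    19
C     0
D    22
E    20
F     2
Name: tip, dtype: int64
reset_index():
  zone  tip
0    A    2
1    B   19
2    C    0
3    D   22
4    E   20
5    F    2
add column tip_x2 = t['tip'] * 2:
  zone  tip  tip_x2
0    A    2       4
1    B   19      38
2    C    0       0
3    D   22      44
4    E   20      40
5    F    2       4
Hence 130.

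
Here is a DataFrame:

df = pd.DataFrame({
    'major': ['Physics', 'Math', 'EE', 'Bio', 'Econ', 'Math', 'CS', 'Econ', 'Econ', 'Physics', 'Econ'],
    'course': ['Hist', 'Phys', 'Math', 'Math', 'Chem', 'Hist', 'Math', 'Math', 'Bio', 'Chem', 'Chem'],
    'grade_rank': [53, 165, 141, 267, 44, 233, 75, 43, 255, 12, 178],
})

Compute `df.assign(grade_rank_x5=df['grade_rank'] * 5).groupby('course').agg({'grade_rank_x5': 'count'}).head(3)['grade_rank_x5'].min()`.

add column grade_rank_x5 = df['grade_rank'] * 5:
      major course  grade_rank  grade_rank_x5
0   Physics   Hist          53            265
1      Math   Phys         165            825
2        EE   Math         141            705
3       Bio   Math         267           1335
4      Econ   Chem          44            220
5      Math   Hist         233           1165
6        CS   Math          75            375
7      Econ   Math          43            215
8      Econ    Bio         255           1275
9   Physics   Chem          12             60
10     Econ   Chem         178            890
group by course, count of grade_rank_x5:
        grade_rank_x5
course               
Bio                 1
Chem                3
Hist                2
Math                4
Phys                1
take first 3 rows:
        grade_rank_x5
course               
Bio                 1
Chem                3
Hist                2

1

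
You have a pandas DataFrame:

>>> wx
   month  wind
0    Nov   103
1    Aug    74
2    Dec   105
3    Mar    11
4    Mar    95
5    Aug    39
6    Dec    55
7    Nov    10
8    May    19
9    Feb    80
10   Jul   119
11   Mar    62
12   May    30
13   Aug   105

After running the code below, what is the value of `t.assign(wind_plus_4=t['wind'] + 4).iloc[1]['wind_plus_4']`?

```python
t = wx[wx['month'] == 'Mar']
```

filter rows where month == 'Mar':
   month  wind
3    Mar    11
4    Mar    95
11   Mar    62
add column wind_plus_4 = t['wind'] + 4:
   month  wind  wind_plus_4
3    Mar    11           15
4    Mar    95           99
11   Mar    62           66
Taking the value at position 1, column 'wind_plus_4' gives 99.

99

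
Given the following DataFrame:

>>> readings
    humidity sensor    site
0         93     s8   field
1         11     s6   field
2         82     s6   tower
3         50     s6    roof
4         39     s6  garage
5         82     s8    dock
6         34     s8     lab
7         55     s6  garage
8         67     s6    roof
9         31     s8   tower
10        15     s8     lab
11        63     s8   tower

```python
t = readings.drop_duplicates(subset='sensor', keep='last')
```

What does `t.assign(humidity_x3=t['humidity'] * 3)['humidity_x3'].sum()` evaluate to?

390

drop duplicate sensor (keep=last):
    humidity sensor   site
8         67     s6   roof
11        63     s8  tower
add column humidity_x3 = t['humidity'] * 3:
    humidity sensor   site  humidity_x3
8         67     s6   roof          201
11        63     s8  tower          189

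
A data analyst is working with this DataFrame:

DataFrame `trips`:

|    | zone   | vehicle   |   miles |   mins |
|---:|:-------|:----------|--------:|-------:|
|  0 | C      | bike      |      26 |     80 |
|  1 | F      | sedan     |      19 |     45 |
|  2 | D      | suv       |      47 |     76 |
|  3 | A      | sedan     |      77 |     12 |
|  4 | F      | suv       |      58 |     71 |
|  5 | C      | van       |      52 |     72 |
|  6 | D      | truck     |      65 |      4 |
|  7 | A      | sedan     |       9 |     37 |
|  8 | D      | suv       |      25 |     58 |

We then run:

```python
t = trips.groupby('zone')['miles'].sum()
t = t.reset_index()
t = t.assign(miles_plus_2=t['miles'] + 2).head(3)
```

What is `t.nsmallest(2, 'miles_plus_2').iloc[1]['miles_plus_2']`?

group by zone, sum of miles:
zone
A     86
C     78
D    137
F     77
Name: miles, dtype: int64
reset_index():
  zone  miles
0    A     86
1    C     78
2    D    137
3    F     77
add column miles_plus_2 = t['miles'] + 2:
  zone  miles  miles_plus_2
0    A     86            88
1    C     78            80
2    D    137           139
3    F     77            79
take first 3 rows:
  zone  miles  miles_plus_2
0    A     86            88
1    C     78            80
2    D    137           139
take 2 rows with smallest miles_plus_2:
  zone  miles  miles_plus_2
1    C     78            80
0    A     86            88
Reading off the value at position 1, column 'miles_plus_2', we get 88.

88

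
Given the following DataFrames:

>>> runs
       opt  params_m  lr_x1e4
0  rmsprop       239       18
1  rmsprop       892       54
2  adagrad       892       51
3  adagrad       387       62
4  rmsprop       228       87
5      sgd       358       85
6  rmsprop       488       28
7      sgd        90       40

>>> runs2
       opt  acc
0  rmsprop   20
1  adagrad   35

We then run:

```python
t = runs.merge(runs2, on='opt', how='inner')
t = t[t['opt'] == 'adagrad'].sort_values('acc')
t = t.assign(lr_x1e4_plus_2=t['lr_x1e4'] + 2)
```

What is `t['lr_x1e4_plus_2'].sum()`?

117

merge on 'opt' (how='inner') → 6 rows:
       opt  params_m  lr_x1e4  acc
0  rmsprop       239       18   20
1  rmsprop       892       54   20
2  adagrad       892       51   35
3  adagrad       387       62   35
4  rmsprop       228       87   20
5  rmsprop       488       28   20
filter rows where opt == 'adagrad':
       opt  params_m  lr_x1e4  acc
2  adagrad       892       51   35
3  adagrad       387       62   35
sort by acc:
       opt  params_m  lr_x1e4  acc
2  adagrad       892       51   35
3  adagrad       387       62   35
add column lr_x1e4_plus_2 = t['lr_x1e4'] + 2:
       opt  params_m  lr_x1e4  acc  lr_x1e4_plus_2
2  adagrad       892       51   35              53
3  adagrad       387       62   35              64
Then the sum of column 'lr_x1e4_plus_2': 117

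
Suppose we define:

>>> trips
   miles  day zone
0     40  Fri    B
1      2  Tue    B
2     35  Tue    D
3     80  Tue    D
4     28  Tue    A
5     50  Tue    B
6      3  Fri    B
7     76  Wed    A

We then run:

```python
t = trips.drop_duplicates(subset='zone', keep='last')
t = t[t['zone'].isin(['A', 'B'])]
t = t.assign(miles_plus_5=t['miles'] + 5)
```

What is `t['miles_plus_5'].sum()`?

drop duplicate zone (keep=last):
   miles  day zone
3     80  Tue    D
6      3  Fri    B
7     76  Wed    A
filter rows where zone in ['A', 'B']:
   miles  day zone
6      3  Fri    B
7     76  Wed    A
add column miles_plus_5 = t['miles'] + 5:
   miles  day zone  miles_plus_5
6      3  Fri    B             8
7     76  Wed    A            81
Then the sum of column 'miles_plus_5': 89

89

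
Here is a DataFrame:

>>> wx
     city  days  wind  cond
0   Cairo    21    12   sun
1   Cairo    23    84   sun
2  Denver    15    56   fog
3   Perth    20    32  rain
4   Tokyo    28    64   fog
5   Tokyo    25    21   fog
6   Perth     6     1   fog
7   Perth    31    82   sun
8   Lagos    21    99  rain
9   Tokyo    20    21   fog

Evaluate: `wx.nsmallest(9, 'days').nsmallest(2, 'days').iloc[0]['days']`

6

take 9 rows with smallest days:
     city  days  wind  cond
6   Perth     6     1   fog
2  Denver    15    56   fog
3   Perth    20    32  rain
9   Tokyo    20    21   fog
0   Cairo    21    12   sun
8   Lagos    21    99  rain
1   Cairo    23    84   sun
5   Tokyo    25    21   fog
4   Tokyo    28    64   fog
take 2 rows with smallest days:
     city  days  wind cond
6   Perth     6     1  fog
2  Denver    15    56  fog
Hence 6.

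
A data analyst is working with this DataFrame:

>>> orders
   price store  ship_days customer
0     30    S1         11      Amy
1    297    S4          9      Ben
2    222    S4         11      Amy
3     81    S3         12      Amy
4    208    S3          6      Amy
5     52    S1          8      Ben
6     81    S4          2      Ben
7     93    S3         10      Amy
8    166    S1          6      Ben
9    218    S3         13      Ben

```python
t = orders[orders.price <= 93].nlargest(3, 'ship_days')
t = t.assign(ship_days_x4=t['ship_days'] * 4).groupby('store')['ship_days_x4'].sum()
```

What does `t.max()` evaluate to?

88

filter rows where price <= 93:
   price store  ship_days customer
0     30    S1         11      Amy
3     81    S3         12      Amy
5     52    S1          8      Ben
6     81    S4          2      Ben
7     93    S3         10      Amy
take 3 rows with largest ship_days:
   price store  ship_days customer
3     81    S3         12      Amy
0     30    S1         11      Amy
7     93    S3         10      Amy
add column ship_days_x4 = t['ship_days'] * 4:
   price store  ship_days customer  ship_days_x4
3     81    S3         12      Amy            48
0     30    S1         11      Amy            44
7     93    S3         10      Amy            40
group by store, sum of ship_days_x4:
store
S1    44
S3    88
Name: ship_days_x4, dtype: int64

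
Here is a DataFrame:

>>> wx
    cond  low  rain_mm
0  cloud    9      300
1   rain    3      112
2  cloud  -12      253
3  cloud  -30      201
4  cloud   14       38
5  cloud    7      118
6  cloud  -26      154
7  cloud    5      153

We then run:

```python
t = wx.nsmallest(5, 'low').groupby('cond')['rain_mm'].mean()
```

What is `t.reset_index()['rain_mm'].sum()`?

302.25

take 5 rows with smallest low:
    cond  low  rain_mm
3  cloud  -30      201
6  cloud  -26      154
2  cloud  -12      253
1   rain    3      112
7  cloud    5      153
group by cond, mean of rain_mm:
cond
cloud    190.25
rain     112.00
Name: rain_mm, dtype: float64
reset_index():
    cond  rain_mm
0  cloud   190.25
1   rain   112.00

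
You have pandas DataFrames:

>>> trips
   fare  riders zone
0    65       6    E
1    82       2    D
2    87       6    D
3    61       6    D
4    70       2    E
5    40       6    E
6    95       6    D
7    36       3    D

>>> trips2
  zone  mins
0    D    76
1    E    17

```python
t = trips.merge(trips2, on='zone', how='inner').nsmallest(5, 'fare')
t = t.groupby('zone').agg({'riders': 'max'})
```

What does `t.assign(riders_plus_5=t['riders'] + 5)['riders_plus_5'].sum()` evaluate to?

22

merge on 'zone' (how='inner') → 8 rows:
   fare  riders zone  mins
0    65       6    E    17
1    82       2    D    76
2    87       6    D    76
3    61       6    D    76
4    70       2    E    17
5    40       6    E    17
6    95       6    D    76
7    36       3    D    76
take 5 rows with smallest fare:
   fare  riders zone  mins
7    36       3    D    76
5    40       6    E    17
3    61       6    D    76
0    65       6    E    17
4    70       2    E    17
group by zone, max of riders:
      riders
zone        
D          6
E          6
add column riders_plus_5 = t['riders'] + 5:
      riders  riders_plus_5
zone                       
D          6             11
E          6             11
Reading off the sum of column 'riders_plus_5', we get 22.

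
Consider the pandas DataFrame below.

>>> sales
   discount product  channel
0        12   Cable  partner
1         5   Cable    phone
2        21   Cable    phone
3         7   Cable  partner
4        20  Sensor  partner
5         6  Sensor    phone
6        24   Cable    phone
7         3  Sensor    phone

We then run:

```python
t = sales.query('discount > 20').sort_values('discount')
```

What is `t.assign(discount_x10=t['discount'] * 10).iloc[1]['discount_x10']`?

240

filter rows where discount > 20:
   discount product channel
2        21   Cable   phone
6        24   Cable   phone
sort by discount:
   discount product channel
2        21   Cable   phone
6        24   Cable   phone
add column discount_x10 = t['discount'] * 10:
   discount product channel  discount_x10
2        21   Cable   phone           210
6        24   Cable   phone           240
Then the value at position 1, column 'discount_x10': 240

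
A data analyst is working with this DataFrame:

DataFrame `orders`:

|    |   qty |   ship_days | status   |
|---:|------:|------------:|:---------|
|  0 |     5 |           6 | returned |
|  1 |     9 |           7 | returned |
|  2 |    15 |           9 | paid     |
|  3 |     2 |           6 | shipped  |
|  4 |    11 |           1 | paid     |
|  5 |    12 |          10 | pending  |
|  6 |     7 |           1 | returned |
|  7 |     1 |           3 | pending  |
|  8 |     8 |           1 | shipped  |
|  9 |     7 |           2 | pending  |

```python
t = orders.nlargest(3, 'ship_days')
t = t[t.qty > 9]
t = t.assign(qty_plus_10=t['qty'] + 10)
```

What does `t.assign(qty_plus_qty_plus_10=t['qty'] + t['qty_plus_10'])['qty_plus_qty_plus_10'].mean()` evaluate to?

37.0

take 3 rows with largest ship_days:
   qty  ship_days    status
5   12         10   pending
2   15          9      paid
1    9          7  returned
filter rows where qty > 9:
   qty  ship_days   status
5   12         10  pending
2   15          9     paid
add column qty_plus_10 = t['qty'] + 10:
   qty  ship_days   status  qty_plus_10
5   12         10  pending           22
2   15          9     paid           25
add column qty_plus_qty_plus_10 = t['qty'] + t['qty_plus_10']:
   qty  ship_days   status  qty_plus_10  qty_plus_qty_plus_10
5   12         10  pending           22                    34
2   15          9     paid           25                    40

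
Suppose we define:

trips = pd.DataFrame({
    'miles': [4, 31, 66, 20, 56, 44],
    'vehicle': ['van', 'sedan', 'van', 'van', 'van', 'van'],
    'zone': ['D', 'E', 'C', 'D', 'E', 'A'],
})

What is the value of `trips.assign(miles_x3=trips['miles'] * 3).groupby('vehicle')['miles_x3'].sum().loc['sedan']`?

add column miles_x3 = trips['miles'] * 3:
   miles vehicle zone  miles_x3
0      4     van    D        12
1     31   sedan    E        93
2     66     van    C       198
3     20     van    D        60
4     56     van    E       168
5     44     van    A       132
group by vehicle, sum of miles_x3:
vehicle
sedan     93
van      570
Name: miles_x3, dtype: int64

93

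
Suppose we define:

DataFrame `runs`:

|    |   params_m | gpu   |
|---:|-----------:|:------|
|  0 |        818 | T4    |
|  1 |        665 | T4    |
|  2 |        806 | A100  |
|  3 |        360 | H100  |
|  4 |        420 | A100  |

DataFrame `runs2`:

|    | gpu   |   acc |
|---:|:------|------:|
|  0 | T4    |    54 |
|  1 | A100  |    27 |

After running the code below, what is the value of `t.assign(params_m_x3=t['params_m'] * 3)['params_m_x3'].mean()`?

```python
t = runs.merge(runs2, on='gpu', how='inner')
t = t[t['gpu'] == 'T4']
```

merge on 'gpu' (how='inner') → 4 rows:
   params_m   gpu  acc
0       818    T4   54
1       665    T4   54
2       806  A100   27
3       420  A100   27
filter rows where gpu == 'T4':
   params_m gpu  acc
0       818  T4   54
1       665  T4   54
add column params_m_x3 = t['params_m'] * 3:
   params_m gpu  acc  params_m_x3
0       818  T4   54         2454
1       665  T4   54         1995

2224.5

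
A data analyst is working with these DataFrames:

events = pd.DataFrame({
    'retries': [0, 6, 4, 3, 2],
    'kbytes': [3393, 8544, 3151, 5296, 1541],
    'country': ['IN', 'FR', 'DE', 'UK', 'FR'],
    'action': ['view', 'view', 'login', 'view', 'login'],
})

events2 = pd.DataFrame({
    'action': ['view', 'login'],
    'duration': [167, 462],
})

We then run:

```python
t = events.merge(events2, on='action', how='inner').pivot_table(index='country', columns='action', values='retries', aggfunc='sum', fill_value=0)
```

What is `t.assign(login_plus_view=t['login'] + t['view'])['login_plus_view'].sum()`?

15

merge on 'action' (how='inner') → 5 rows:
   retries  kbytes country action  duration
0        0    3393      IN   view       167
1        6    8544      FR   view       167
2        4    3151      DE  login       462
3        3    5296      UK   view       167
4        2    1541      FR  login       462
pivot: rows=country, cols=action, sum(retries):
action   login  view
country             
DE           4     0
FR           2     6
IN           0     0
UK           0     3
add column login_plus_view = t['login'] + t['view']:
action   login  view  login_plus_view
country                              
DE           4     0                4
FR           2     6                8
IN           0     0                0
UK           0     3                3
Finally, sum of column 'login_plus_view' = 15.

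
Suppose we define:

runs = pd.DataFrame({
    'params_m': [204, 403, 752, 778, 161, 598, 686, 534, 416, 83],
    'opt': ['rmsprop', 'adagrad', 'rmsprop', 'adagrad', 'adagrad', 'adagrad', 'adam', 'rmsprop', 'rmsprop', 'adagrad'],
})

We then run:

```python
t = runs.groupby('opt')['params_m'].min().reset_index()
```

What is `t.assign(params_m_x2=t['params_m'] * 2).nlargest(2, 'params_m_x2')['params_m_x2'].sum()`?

1780

group by opt, min of params_m:
opt
adagrad     83
adam       686
rmsprop    204
Name: params_m, dtype: int64
reset_index():
       opt  params_m
0  adagrad        83
1     adam       686
2  rmsprop       204
add column params_m_x2 = t['params_m'] * 2:
       opt  params_m  params_m_x2
0  adagrad        83          166
1     adam       686         1372
2  rmsprop       204          408
take 2 rows with largest params_m_x2:
       opt  params_m  params_m_x2
1     adam       686         1372
2  rmsprop       204          408
Reading off the sum of column 'params_m_x2', we get 1780.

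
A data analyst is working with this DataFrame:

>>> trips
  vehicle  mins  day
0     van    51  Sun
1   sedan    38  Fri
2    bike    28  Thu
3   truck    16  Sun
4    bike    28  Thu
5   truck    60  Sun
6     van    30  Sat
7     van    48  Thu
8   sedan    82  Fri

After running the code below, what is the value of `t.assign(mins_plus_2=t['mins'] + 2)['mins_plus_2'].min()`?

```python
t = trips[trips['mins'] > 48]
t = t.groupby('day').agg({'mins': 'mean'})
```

filter rows where mins > 48:
  vehicle  mins  day
0     van    51  Sun
5   truck    60  Sun
8   sedan    82  Fri
group by day, mean of mins:
     mins
day      
Fri  82.0
Sun  55.5
add column mins_plus_2 = t['mins'] + 2:
     mins  mins_plus_2
day                   
Fri  82.0         84.0
Sun  55.5         57.5
Reading off the min of column 'mins_plus_2', we get 57.5.

57.5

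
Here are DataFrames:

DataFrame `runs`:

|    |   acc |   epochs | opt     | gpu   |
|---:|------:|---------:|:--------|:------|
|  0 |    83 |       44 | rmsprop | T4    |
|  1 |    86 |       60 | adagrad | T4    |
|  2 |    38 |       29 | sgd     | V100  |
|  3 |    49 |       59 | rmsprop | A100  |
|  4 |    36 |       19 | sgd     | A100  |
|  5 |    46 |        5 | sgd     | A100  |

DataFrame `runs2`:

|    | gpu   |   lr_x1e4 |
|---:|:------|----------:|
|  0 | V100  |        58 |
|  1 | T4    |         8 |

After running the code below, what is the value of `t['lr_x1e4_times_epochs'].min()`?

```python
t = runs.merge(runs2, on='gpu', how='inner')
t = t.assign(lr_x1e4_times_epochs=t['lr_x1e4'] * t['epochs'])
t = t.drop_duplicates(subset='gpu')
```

merge on 'gpu' (how='inner') → 3 rows:
   acc  epochs      opt   gpu  lr_x1e4
0   83      44  rmsprop    T4        8
1   86      60  adagrad    T4        8
2   38      29      sgd  V100       58
add column lr_x1e4_times_epochs = t['lr_x1e4'] * t['epochs']:
   acc  epochs      opt   gpu  lr_x1e4  lr_x1e4_times_epochs
0   83      44  rmsprop    T4        8                   352
1   86      60  adagrad    T4        8                   480
2   38      29      sgd  V100       58                  1682
drop duplicate gpu (keep=first):
   acc  epochs      opt   gpu  lr_x1e4  lr_x1e4_times_epochs
0   83      44  rmsprop    T4        8                   352
2   38      29      sgd  V100       58                  1682
The min of column 'lr_x1e4_times_epochs' is 352.

352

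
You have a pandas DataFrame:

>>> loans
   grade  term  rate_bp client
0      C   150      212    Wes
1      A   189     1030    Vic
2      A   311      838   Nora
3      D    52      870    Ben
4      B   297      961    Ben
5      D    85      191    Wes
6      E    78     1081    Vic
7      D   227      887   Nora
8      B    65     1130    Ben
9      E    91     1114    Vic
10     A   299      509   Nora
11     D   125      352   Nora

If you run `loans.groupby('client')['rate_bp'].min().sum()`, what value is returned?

2443

group by client, min of rate_bp:
client
Ben      870
Nora     352
Vic     1030
Wes      191
Name: rate_bp, dtype: int64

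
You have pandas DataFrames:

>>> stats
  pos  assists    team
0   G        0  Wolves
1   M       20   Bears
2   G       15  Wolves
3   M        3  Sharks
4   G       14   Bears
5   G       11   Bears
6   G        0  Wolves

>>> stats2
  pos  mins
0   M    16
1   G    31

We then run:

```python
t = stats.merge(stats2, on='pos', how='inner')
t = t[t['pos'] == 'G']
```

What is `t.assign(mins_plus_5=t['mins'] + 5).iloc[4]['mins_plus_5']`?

36

merge on 'pos' (how='inner') → 7 rows:
  pos  assists    team  mins
0   G        0  Wolves    31
1   M       20   Bears    16
2   G       15  Wolves    31
3   M        3  Sharks    16
4   G       14   Bears    31
5   G       11   Bears    31
6   G        0  Wolves    31
filter rows where pos == 'G':
  pos  assists    team  mins
0   G        0  Wolves    31
2   G       15  Wolves    31
4   G       14   Bears    31
5   G       11   Bears    31
6   G        0  Wolves    31
add column mins_plus_5 = t['mins'] + 5:
  pos  assists    team  mins  mins_plus_5
0   G        0  Wolves    31           36
2   G       15  Wolves    31           36
4   G       14   Bears    31           36
5   G       11   Bears    31           36
6   G        0  Wolves    31           36
The value at position 4, column 'mins_plus_5' is 36.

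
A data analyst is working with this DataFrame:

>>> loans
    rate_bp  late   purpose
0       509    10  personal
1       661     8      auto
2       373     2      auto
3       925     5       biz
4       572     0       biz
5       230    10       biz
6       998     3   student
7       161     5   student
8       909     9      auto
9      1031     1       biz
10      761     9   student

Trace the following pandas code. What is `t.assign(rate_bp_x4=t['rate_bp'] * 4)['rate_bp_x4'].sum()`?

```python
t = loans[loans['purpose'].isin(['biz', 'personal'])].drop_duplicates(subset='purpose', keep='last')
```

6160

filter rows where purpose in ['biz', 'personal']:
   rate_bp  late   purpose
0      509    10  personal
3      925     5       biz
4      572     0       biz
5      230    10       biz
9     1031     1       biz
drop duplicate purpose (keep=last):
   rate_bp  late   purpose
0      509    10  personal
9     1031     1       biz
add column rate_bp_x4 = t['rate_bp'] * 4:
   rate_bp  late   purpose  rate_bp_x4
0      509    10  personal        2036
9     1031     1       biz        4124
So sum() = 6160.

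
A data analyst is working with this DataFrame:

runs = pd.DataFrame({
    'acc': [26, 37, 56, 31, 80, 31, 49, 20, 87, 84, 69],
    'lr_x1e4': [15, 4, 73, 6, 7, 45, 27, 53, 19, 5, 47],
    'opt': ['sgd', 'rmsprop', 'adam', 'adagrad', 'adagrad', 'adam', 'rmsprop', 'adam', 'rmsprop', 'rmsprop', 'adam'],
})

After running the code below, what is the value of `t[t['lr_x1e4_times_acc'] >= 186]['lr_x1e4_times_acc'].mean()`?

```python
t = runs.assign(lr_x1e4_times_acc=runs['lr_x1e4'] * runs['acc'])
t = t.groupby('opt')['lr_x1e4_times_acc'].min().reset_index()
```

545.333333333

add column lr_x1e4_times_acc = runs['lr_x1e4'] * runs['acc']:
    acc  lr_x1e4      opt  lr_x1e4_times_acc
0    26       15      sgd                390
1    37        4  rmsprop                148
2    56       73     adam               4088
3    31        6  adagrad                186
4    80        7  adagrad                560
5    31       45     adam               1395
6    49       27  rmsprop               1323
7    20       53     adam               1060
8    87       19  rmsprop               1653
9    84        5  rmsprop                420
10   69       47     adam               3243
group by opt, min of lr_x1e4_times_acc:
opt
adagrad     186
adam       1060
rmsprop     148
sgd         390
Name: lr_x1e4_times_acc, dtype: int64
reset_index():
       opt  lr_x1e4_times_acc
0  adagrad                186
1     adam               1060
2  rmsprop                148
3      sgd                390
filter rows where lr_x1e4_times_acc >= 186:
       opt  lr_x1e4_times_acc
0  adagrad                186
1     adam               1060
3      sgd                390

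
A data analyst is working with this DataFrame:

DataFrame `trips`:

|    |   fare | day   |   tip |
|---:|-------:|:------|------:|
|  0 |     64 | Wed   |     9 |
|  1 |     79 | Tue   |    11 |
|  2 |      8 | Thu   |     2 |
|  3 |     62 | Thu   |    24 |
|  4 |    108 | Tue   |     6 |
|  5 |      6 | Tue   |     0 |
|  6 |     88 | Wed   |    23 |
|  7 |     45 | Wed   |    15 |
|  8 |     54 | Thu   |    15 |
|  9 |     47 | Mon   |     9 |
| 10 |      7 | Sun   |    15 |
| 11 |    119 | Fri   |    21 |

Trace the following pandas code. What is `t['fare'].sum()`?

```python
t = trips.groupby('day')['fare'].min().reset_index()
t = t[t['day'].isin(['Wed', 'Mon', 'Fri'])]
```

group by day, min of fare:
day
Fri    119
Mon     47
Sun      7
Thu      8
Tue      6
Wed     45
Name: fare, dtype: int64
reset_index():
   day  fare
0  Fri   119
1  Mon    47
2  Sun     7
3  Thu     8
4  Tue     6
5  Wed    45
filter rows where day in ['Wed', 'Mon', 'Fri']:
   day  fare
0  Fri   119
1  Mon    47
5  Wed    45
Reading off the sum of column 'fare', we get 211.

211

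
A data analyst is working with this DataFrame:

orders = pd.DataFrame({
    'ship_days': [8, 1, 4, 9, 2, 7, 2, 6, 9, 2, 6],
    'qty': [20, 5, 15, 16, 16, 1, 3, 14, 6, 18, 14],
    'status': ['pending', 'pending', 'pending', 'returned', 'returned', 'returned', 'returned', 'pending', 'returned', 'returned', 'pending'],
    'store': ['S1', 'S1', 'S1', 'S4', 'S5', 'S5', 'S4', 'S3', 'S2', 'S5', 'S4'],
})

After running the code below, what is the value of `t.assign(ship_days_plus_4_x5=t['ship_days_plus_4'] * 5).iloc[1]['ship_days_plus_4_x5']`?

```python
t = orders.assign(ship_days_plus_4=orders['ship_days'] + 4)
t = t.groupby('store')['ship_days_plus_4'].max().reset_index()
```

add column ship_days_plus_4 = orders['ship_days'] + 4:
    ship_days  qty    status store  ship_days_plus_4
0           8   20   pending    S1                12
1           1    5   pending    S1                 5
2           4   15   pending    S1                 8
3           9   16  returned    S4                13
4           2   16  returned    S5                 6
5           7    1  returned    S5                11
6           2    3  returned    S4                 6
7           6   14   pending    S3                10
8           9    6  returned    S2                13
9           2   18  returned    S5                 6
10          6   14   pending    S4                10
group by store, max of ship_days_plus_4:
store
S1    12
S2    13
S3    10
S4    13
S5    11
Name: ship_days_plus_4, dtype: int64
reset_index():
  store  ship_days_plus_4
0    S1                12
1    S2                13
2    S3                10
3    S4                13
4    S5                11
add column ship_days_plus_4_x5 = t['ship_days_plus_4'] * 5:
  store  ship_days_plus_4  ship_days_plus_4_x5
0    S1                12                   60
1    S2                13                   65
2    S3                10                   50
3    S4                13                   65
4    S5                11                   55
Taking the value at position 1, column 'ship_days_plus_4_x5' gives 65.

65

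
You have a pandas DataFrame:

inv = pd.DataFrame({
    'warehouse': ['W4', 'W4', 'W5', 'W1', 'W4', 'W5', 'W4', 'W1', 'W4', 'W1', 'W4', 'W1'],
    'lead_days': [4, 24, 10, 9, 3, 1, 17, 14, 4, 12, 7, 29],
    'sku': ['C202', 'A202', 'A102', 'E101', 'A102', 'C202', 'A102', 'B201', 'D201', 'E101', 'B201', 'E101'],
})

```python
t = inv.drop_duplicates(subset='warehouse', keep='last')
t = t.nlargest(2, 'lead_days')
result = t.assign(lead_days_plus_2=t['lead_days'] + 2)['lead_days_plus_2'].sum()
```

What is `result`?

drop duplicate warehouse (keep=last):
   warehouse  lead_days   sku
5         W5          1  C202
10        W4          7  B201
11        W1         29  E101
take 2 rows with largest lead_days:
   warehouse  lead_days   sku
11        W1         29  E101
10        W4          7  B201
add column lead_days_plus_2 = t['lead_days'] + 2:
   warehouse  lead_days   sku  lead_days_plus_2
11        W1         29  E101                31
10        W4          7  B201                 9
Hence 40.

40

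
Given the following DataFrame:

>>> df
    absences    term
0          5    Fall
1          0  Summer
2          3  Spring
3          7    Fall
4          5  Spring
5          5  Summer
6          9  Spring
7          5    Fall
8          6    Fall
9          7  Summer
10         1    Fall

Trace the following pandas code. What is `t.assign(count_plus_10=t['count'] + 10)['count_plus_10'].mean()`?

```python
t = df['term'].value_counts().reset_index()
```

13.6666666667

value_counts of term:
term
Fall      5
Summer    3
Spring    3
Name: count, dtype: int64
reset_index():
     term  count
0    Fall      5
1  Summer      3
2  Spring      3
add column count_plus_10 = t['count'] + 10:
     term  count  count_plus_10
0    Fall      5             15
1  Summer      3             13
2  Spring      3             13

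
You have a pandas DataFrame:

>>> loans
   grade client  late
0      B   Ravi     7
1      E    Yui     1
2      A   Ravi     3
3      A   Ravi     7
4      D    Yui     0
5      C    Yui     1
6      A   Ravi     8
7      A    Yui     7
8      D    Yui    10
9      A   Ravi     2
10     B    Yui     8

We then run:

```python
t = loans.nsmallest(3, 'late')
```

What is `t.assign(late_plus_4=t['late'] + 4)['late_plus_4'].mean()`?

4.66666666667

take 3 rows with smallest late:
  grade client  late
4     D    Yui     0
1     E    Yui     1
5     C    Yui     1
add column late_plus_4 = t['late'] + 4:
  grade client  late  late_plus_4
4     D    Yui     0            4
1     E    Yui     1            5
5     C    Yui     1            5
Taking the mean of column 'late_plus_4' gives 4.66666666667.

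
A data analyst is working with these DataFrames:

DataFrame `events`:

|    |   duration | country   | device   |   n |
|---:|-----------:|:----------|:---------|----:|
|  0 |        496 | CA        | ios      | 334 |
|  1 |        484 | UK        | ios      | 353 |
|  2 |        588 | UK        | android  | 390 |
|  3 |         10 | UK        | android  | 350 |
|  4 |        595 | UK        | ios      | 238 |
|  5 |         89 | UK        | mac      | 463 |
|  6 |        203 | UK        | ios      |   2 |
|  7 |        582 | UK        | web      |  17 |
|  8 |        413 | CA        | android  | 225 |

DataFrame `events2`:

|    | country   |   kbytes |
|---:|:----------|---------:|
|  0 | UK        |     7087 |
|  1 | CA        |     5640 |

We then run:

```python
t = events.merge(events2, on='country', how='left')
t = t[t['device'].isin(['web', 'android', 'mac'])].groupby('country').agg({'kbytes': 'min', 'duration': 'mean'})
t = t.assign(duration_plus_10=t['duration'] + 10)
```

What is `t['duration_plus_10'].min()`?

merge on 'country' (how='left') → 9 rows:
   duration country   device    n  kbytes
0       496      CA      ios  334    5640
1       484      UK      ios  353    7087
2       588      UK  android  390    7087
3        10      UK  android  350    7087
4       595      UK      ios  238    7087
5        89      UK      mac  463    7087
6       203      UK      ios    2    7087
7       582      UK      web   17    7087
8       413      CA  android  225    5640
filter rows where device in ['web', 'android', 'mac']:
   duration country   device    n  kbytes
2       588      UK  android  390    7087
3        10      UK  android  350    7087
5        89      UK      mac  463    7087
7       582      UK      web   17    7087
8       413      CA  android  225    5640
group by country: min(kbytes), mean(duration):
         kbytes  duration
country                  
CA         5640    413.00
UK         7087    317.25
add column duration_plus_10 = t['duration'] + 10:
         kbytes  duration  duration_plus_10
country                                    
CA         5640    413.00            423.00
UK         7087    317.25            327.25
The min of column 'duration_plus_10' is 327.25.

327.25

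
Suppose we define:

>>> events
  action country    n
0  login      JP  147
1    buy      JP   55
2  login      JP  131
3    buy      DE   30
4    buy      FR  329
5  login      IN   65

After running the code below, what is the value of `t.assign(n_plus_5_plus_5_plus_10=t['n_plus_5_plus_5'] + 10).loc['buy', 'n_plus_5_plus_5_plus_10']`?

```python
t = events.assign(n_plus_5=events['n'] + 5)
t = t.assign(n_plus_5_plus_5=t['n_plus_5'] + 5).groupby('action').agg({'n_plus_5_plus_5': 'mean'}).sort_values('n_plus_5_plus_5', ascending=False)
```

add column n_plus_5 = events['n'] + 5:
  action country    n  n_plus_5
0  login      JP  147       152
1    buy      JP   55        60
2  login      JP  131       136
3    buy      DE   30        35
4    buy      FR  329       334
5  login      IN   65        70
add column n_plus_5_plus_5 = t['n_plus_5'] + 5:
  action country    n  n_plus_5  n_plus_5_plus_5
0  login      JP  147       152              157
1    buy      JP   55        60               65
2  login      JP  131       136              141
3    buy      DE   30        35               40
4    buy      FR  329       334              339
5  login      IN   65        70               75
group by action, mean of n_plus_5_plus_5:
        n_plus_5_plus_5
action                 
buy          148.000000
login        124.333333
sort by n_plus_5_plus_5 descending:
        n_plus_5_plus_5
action                 
buy          148.000000
login        124.333333
add column n_plus_5_plus_5_plus_10 = t['n_plus_5_plus_5'] + 10:
        n_plus_5_plus_5  n_plus_5_plus_5_plus_10
action                                          
buy          148.000000               158.000000
login        124.333333               134.333333
Finally, value at row 'buy', column 'n_plus_5_plus_5_plus_10' = 158.0.

158.0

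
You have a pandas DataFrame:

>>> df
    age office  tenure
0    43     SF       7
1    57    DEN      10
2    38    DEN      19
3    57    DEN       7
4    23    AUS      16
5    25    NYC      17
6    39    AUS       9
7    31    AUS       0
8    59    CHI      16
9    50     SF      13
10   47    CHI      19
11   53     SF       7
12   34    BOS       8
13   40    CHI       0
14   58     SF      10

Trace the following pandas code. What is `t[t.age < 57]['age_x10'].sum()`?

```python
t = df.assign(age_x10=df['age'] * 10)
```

4230

add column age_x10 = df['age'] * 10:
    age office  tenure  age_x10
0    43     SF       7      430
1    57    DEN      10      570
2    38    DEN      19      380
3    57    DEN       7      570
4    23    AUS      16      230
5    25    NYC      17      250
6    39    AUS       9      390
7    31    AUS       0      310
8    59    CHI      16      590
9    50     SF      13      500
10   47    CHI      19      470
11   53     SF       7      530
12   34    BOS       8      340
13   40    CHI       0      400
14   58     SF      10      580
filter rows where age < 57:
    age office  tenure  age_x10
0    43     SF       7      430
2    38    DEN      19      380
4    23    AUS      16      230
5    25    NYC      17      250
6    39    AUS       9      390
7    31    AUS       0      310
9    50     SF      13      500
10   47    CHI      19      470
11   53     SF       7      530
12   34    BOS       8      340
13   40    CHI       0      400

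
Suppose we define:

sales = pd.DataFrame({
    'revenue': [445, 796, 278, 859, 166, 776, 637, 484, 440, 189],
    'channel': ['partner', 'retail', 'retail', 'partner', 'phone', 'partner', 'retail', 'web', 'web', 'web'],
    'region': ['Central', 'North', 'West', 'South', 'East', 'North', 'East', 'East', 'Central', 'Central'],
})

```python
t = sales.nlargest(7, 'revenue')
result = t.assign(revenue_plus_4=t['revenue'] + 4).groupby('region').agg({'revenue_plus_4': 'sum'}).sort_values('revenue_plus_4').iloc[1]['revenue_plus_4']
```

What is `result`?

take 7 rows with largest revenue:
   revenue  channel   region
3      859  partner    South
1      796   retail    North
5      776  partner    North
6      637   retail     East
7      484      web     East
0      445  partner  Central
8      440      web  Central
add column revenue_plus_4 = t['revenue'] + 4:
   revenue  channel   region  revenue_plus_4
3      859  partner    South             863
1      796   retail    North             800
5      776  partner    North             780
6      637   retail     East             641
7      484      web     East             488
0      445  partner  Central             449
8      440      web  Central             444
group by region, sum of revenue_plus_4:
         revenue_plus_4
region                 
Central             893
East               1129
North              1580
South               863
sort by revenue_plus_4:
         revenue_plus_4
region                 
South               863
Central             893
East               1129
North              1580
Hence 893.

893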